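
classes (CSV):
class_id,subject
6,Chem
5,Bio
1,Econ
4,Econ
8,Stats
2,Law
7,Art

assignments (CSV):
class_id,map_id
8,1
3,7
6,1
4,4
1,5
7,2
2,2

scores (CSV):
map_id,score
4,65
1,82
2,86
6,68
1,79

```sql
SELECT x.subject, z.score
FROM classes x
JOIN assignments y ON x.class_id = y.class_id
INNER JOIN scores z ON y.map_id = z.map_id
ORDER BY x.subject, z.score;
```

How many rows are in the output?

7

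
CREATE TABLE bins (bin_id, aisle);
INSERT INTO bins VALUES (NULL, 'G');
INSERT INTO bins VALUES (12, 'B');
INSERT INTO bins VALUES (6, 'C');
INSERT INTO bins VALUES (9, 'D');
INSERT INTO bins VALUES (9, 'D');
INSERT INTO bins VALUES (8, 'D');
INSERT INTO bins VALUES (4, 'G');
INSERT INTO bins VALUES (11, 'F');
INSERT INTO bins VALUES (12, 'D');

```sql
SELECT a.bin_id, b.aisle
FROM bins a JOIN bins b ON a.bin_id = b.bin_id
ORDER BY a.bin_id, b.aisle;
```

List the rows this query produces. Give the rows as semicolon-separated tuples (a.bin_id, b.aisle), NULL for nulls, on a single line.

INNER JOIN keeps only pairs where the ON condition holds.
Matching on a.bin_id = b.bin_id. A NULL in a compared column never satisfies the condition.
Matched pairs: 12.

(4, G); (6, C); (8, D); (9, D); (9, D); (9, D); (9, D); (11, F); (12, B); (12, B); (12, D); (12, D)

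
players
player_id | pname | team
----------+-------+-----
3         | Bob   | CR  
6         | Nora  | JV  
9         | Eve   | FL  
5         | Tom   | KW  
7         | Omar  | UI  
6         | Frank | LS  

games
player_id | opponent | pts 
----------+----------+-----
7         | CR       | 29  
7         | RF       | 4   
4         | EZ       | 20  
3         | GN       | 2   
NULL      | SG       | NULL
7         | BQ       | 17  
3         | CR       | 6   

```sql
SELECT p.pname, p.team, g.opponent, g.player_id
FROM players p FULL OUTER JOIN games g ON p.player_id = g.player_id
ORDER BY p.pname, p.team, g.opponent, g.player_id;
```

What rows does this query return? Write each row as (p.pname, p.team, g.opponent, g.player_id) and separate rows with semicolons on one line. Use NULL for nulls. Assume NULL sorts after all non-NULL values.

(Bob, CR, CR, 3); (Bob, CR, GN, 3); (Eve, FL, NULL, NULL); (Frank, LS, NULL, NULL); (Nora, JV, NULL, NULL); (Omar, UI, BQ, 7); (Omar, UI, CR, 7); (Omar, UI, RF, 7); (Tom, KW, NULL, NULL); (NULL, NULL, EZ, 4); (NULL, NULL, SG, NULL)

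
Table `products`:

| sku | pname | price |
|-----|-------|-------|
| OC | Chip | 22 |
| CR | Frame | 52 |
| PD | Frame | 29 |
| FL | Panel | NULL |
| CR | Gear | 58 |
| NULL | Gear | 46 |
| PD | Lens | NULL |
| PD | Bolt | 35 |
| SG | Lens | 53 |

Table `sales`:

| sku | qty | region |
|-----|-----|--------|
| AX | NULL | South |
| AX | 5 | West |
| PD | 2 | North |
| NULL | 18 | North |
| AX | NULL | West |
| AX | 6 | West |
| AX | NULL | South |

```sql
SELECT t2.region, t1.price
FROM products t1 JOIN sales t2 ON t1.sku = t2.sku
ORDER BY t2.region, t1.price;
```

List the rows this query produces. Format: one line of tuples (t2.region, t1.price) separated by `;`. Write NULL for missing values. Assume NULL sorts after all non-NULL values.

INNER JOIN keeps only pairs where the ON condition holds.
Matching on t1.sku = t2.sku. A NULL in a compared column never satisfies the condition.
Matched pairs: 3.

(North, 29); (North, 35); (North, NULL)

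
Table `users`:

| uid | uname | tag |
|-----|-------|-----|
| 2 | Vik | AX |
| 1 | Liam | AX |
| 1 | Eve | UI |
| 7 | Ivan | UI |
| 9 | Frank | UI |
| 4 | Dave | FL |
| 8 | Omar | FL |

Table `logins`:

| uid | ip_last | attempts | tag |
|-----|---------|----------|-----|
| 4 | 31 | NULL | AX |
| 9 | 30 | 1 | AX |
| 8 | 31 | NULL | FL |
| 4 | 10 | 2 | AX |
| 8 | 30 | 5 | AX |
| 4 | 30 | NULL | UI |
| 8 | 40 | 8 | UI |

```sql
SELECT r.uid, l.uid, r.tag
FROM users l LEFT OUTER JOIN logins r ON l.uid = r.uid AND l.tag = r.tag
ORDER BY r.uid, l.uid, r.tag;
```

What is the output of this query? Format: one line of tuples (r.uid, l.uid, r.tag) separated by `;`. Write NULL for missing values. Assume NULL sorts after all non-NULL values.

LEFT JOIN keeps every row from `users`; unmatched rows get NULL for `logins`'s columns.
Matching on l.uid = r.uid AND l.tag = r.tag.
Matched pairs: 1; unmatched l rows kept: 6.

(8, 8, FL); (NULL, 1, NULL); (NULL, 1, NULL); (NULL, 2, NULL); (NULL, 4, NULL); (NULL, 7, NULL); (NULL, 9, NULL)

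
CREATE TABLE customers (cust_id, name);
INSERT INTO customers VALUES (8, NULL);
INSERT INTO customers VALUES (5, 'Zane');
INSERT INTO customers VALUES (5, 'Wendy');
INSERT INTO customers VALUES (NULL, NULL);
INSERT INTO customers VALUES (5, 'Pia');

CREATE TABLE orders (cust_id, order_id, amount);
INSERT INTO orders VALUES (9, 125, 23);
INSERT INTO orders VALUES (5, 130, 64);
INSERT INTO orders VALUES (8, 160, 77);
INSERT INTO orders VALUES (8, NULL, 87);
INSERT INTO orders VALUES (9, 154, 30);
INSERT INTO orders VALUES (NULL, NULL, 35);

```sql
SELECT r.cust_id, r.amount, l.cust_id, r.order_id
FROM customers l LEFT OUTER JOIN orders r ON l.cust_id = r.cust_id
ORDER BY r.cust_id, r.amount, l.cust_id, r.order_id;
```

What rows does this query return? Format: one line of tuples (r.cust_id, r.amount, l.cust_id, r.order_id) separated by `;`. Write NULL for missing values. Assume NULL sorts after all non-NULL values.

LEFT JOIN keeps every row from `customers`; unmatched rows get NULL for `orders`'s columns.
Matching on l.cust_id = r.cust_id. A NULL in a compared column never satisfies the condition.
- l (cust_id=8) pairs with 2 row(s) of r.
- l (cust_id=5) pairs with 1 row(s) of r.
- l (cust_id=5) pairs with 1 row(s) of r.
- l (cust_id=NULL) has no partner → padded with NULL.
- l (cust_id=5) pairs with 1 row(s) of r.
After projecting and ordering:
r.cust_id | r.amount | l.cust_id | r.order_id
5 | 64 | 5 | 130
5 | 64 | 5 | 130
5 | 64 | 5 | 130
8 | 77 | 8 | 160
8 | 87 | 8 | NULL
NULL | NULL | NULL | NULL

(5, 64, 5, 130); (5, 64, 5, 130); (5, 64, 5, 130); (8, 77, 8, 160); (8, 87, 8, NULL); (NULL, NULL, NULL, NULL)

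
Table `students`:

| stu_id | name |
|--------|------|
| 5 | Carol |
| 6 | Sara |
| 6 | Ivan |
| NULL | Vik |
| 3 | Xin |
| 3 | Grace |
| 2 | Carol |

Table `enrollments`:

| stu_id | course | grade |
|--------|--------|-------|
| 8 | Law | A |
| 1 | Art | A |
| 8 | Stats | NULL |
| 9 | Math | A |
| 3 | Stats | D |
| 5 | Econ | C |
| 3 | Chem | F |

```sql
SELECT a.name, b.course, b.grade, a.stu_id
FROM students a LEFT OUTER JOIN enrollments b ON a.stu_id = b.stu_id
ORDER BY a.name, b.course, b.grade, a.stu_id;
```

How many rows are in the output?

9

LEFT JOIN keeps every row from `students`; unmatched rows get NULL for `enrollments`'s columns.
Matching on a.stu_id = b.stu_id. A NULL in a compared column never satisfies the condition.
Matched pairs: 5; unmatched a rows kept: 4.
Total: 5 matched + 4 padded = 9 rows.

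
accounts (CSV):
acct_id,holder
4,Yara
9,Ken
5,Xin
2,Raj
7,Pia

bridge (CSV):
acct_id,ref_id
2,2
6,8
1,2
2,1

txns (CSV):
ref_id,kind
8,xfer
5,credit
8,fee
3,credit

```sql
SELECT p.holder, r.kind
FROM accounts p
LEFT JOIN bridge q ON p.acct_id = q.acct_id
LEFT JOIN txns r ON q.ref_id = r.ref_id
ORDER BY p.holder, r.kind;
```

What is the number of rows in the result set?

Step 1 — p LEFT JOIN q on acct_id → 6 row(s).
Then LEFT JOIN `txns r` on ref_id: each of those 6 rows is kept; rows whose q.ref_id has no match in r get NULL for r's columns.
Result: 6 row(s).

6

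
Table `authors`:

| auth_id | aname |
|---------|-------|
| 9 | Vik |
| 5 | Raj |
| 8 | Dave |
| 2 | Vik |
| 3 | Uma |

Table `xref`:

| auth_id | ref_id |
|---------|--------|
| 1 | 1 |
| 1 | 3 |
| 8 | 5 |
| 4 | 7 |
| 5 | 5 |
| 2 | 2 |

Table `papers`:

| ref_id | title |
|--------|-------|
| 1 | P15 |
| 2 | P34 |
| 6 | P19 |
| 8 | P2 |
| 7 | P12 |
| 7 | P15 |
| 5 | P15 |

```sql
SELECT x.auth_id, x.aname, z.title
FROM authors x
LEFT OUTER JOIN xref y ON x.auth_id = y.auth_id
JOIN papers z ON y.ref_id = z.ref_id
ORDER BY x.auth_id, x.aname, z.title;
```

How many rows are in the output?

3

Evaluate left to right. First `authors x LEFT JOIN xref y` on auth_id: 5 row(s).
Then INNER JOIN `papers z` on ref_id: keep only rows whose y.ref_id appears in z.
Result: 3 row(s).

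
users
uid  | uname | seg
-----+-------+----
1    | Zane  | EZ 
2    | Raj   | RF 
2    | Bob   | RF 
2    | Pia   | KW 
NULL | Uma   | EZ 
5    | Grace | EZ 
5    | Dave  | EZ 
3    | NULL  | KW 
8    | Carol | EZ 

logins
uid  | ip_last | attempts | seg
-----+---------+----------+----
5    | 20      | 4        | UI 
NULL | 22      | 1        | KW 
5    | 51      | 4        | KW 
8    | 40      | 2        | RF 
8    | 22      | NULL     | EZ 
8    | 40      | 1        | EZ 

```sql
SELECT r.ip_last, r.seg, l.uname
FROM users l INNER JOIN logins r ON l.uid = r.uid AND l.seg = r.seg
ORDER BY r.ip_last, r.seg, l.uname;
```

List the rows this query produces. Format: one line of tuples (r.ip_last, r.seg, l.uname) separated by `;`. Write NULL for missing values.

INNER JOIN keeps only pairs where the ON condition holds.
Matching on l.uid = r.uid AND l.seg = r.seg. A NULL in a compared column never satisfies the condition.
- l[0] uid=1, seg=EZ → no match; dropped.
- l[1] uid=2, seg=RF → no match; dropped.
- l[2] uid=2, seg=RF → no match; dropped.
- l[3] uid=2, seg=KW → no match; dropped.
- l[4] uid=NULL, seg=EZ → no match; dropped.
- l[5] uid=5, seg=EZ → no match; dropped.
- l[6] uid=5, seg=EZ → no match; dropped.
- l[7] uid=3, seg=KW → no match; dropped.
- l[8] uid=8, seg=EZ → 2 match(es) in r → 2 row(s).
After projecting and ordering:
r.ip_last | r.seg | l.uname
22 | EZ | Carol
40 | EZ | Carol

(22, EZ, Carol); (40, EZ, Carol)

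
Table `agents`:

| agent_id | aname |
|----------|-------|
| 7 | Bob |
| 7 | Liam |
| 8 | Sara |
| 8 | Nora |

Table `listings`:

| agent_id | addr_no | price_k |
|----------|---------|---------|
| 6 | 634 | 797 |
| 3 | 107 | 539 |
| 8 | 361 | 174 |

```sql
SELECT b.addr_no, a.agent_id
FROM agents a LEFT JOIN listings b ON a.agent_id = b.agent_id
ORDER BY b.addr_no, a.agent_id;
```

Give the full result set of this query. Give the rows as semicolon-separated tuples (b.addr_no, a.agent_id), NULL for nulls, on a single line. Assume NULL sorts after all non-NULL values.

LEFT JOIN keeps every row from `agents`; unmatched rows get NULL for `listings`'s columns.
Matching on a.agent_id = b.agent_id.
- a row (agent_id=7): no match → kept, b columns NULL.
- a row (agent_id=7): no match → kept, b columns NULL.
- a row (agent_id=8): matches 1 b row(s) → 1 output row(s).
- a row (agent_id=8): matches 1 b row(s) → 1 output row(s).
After projecting and ordering:
b.addr_no | a.agent_id
361 | 8
361 | 8
NULL | 7
NULL | 7

(361, 8); (361, 8); (NULL, 7); (NULL, 7)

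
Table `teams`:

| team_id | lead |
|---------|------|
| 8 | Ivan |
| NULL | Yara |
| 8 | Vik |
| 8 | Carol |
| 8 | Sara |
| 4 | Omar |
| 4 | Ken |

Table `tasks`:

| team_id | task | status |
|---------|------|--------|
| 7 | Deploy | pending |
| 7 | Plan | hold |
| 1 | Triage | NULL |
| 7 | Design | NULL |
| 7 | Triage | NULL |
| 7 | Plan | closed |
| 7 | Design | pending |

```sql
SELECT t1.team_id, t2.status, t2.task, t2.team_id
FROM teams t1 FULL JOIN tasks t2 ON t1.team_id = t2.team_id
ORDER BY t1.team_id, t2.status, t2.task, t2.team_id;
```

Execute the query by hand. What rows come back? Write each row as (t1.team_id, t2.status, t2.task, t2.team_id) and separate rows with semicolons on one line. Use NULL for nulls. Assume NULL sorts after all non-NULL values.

(4, NULL, NULL, NULL); (4, NULL, NULL, NULL); (8, NULL, NULL, NULL); (8, NULL, NULL, NULL); (8, NULL, NULL, NULL); (8, NULL, NULL, NULL); (NULL, closed, Plan, 7); (NULL, hold, Plan, 7); (NULL, pending, Deploy, 7); (NULL, pending, Design, 7); (NULL, NULL, Design, 7); (NULL, NULL, Triage, 1); (NULL, NULL, Triage, 7); (NULL, NULL, NULL, NULL)

FULL OUTER JOIN keeps every row from both sides; unmatched rows get NULL for the other side's columns.
Matching on t1.team_id = t2.team_id. A NULL in a compared column never satisfies the condition.
- t1[0] team_id=8 → no match; kept with NULLs on the t2 side.
- t1[1] team_id=NULL → no match; kept with NULLs on the t2 side.
- t1[2] team_id=8 → no match; kept with NULLs on the t2 side.
- t1[3] team_id=8 → no match; kept with NULLs on the t2 side.
- t1[4] team_id=8 → no match; kept with NULLs on the t2 side.
- t1[5] team_id=4 → no match; kept with NULLs on the t2 side.
- t1[6] team_id=4 → no match; kept with NULLs on the t2 side.
- 7 row(s) from t2 found no t1 partner → padded with NULL.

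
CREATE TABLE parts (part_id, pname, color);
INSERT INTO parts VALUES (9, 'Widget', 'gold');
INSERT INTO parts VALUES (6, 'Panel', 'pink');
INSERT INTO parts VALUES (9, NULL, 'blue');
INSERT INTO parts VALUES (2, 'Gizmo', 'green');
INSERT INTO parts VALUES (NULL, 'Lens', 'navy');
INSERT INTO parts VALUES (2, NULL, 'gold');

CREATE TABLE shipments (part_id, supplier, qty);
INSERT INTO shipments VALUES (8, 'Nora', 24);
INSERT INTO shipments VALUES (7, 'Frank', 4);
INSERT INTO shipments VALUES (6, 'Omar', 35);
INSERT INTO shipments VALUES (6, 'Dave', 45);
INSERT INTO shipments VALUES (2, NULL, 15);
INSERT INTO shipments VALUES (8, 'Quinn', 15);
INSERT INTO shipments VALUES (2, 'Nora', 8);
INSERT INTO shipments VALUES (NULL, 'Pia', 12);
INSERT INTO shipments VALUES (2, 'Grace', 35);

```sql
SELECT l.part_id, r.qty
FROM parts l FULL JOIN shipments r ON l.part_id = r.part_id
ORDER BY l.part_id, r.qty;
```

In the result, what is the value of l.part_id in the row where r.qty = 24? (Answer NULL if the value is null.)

NULL

FULL OUTER JOIN keeps every row from both sides; unmatched rows get NULL for the other side's columns.
Matching on l.part_id = r.part_id. A NULL in a compared column never satisfies the condition.
Matched pairs: 8; unmatched l rows kept: 3; unmatched r rows kept: 4.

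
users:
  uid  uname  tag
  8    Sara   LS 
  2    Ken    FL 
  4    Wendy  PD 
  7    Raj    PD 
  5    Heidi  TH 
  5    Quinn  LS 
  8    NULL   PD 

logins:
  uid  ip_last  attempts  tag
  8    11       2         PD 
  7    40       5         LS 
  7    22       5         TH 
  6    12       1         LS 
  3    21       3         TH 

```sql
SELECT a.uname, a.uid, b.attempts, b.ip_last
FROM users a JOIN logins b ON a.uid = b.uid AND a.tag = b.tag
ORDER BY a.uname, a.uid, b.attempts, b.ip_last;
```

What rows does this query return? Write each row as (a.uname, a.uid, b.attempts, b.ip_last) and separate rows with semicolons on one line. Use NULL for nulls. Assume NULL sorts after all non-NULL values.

INNER JOIN keeps only pairs where the ON condition holds.
Matching on a.uid = b.uid AND a.tag = b.tag.
- uid=8, tag=LS: no matching b row, dropped.
- uid=2, tag=FL: no matching b row, dropped.
- uid=4, tag=PD: no matching b row, dropped.
- uid=7, tag=PD: no matching b row, dropped.
- uid=5, tag=TH: no matching b row, dropped.
- uid=5, tag=LS: no matching b row, dropped.
- uid=8, tag=PD: 1 matching b row(s), so 1 row(s) emitted.
After projecting and ordering:
a.uname | a.uid | b.attempts | b.ip_last
NULL | 8 | 2 | 11

(NULL, 8, 2, 11)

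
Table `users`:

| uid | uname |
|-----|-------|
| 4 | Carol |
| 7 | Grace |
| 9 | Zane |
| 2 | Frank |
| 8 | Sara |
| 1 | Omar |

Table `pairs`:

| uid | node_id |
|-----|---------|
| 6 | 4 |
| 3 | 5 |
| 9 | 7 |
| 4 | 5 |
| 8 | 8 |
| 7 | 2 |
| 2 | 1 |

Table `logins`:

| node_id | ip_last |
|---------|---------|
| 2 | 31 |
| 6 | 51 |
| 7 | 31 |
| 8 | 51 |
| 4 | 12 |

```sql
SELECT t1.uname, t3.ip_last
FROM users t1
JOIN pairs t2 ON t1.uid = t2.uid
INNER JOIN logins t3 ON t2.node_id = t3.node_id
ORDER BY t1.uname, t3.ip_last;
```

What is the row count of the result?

3

Evaluate left to right. First `users t1 INNER JOIN pairs t2` on uid: 5 row(s).
Then INNER JOIN `logins t3` on node_id: keep only rows whose t2.node_id appears in t3.
Result: 3 row(s).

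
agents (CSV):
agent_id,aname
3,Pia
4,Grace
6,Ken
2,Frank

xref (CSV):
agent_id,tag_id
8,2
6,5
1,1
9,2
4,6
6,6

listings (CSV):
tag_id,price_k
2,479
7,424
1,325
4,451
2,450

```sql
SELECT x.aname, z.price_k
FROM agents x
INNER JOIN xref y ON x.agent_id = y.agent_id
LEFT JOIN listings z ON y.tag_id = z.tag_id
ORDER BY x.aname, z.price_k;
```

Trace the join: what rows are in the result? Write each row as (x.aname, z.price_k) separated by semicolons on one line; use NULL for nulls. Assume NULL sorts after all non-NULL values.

Joins associate left-to-right: agents INNER JOIN xref on agent_id gives 3 intermediate row(s).
Then LEFT JOIN `listings z` on tag_id: each of those 3 rows is kept; rows whose y.tag_id has no match in z get NULL for z's columns.

(Grace, NULL); (Ken, NULL); (Ken, NULL)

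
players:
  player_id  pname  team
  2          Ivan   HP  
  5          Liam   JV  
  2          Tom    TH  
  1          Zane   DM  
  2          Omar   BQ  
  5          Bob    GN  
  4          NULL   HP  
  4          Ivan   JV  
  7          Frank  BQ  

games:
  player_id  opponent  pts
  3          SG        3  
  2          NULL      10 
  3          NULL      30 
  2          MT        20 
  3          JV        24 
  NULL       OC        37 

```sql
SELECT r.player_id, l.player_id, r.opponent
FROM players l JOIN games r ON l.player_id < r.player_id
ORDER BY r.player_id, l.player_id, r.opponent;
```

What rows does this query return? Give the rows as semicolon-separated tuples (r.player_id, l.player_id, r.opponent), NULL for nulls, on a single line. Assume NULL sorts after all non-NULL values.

(2, 1, MT); (2, 1, NULL); (3, 1, JV); (3, 1, SG); (3, 1, NULL); (3, 2, JV); (3, 2, JV); (3, 2, JV); (3, 2, SG); (3, 2, SG); (3, 2, SG); (3, 2, NULL); (3, 2, NULL); (3, 2, NULL)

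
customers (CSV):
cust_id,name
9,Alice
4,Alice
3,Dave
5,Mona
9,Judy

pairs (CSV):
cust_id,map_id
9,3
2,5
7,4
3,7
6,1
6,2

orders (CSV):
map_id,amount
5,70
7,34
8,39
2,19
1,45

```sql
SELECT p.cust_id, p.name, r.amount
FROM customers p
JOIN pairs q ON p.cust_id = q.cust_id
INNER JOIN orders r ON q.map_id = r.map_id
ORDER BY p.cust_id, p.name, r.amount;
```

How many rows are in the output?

Step 1 — p INNER JOIN q on cust_id → 3 row(s).
Then INNER JOIN `orders r` on map_id: keep only rows whose q.map_id appears in r.
Result: 1 row(s).

1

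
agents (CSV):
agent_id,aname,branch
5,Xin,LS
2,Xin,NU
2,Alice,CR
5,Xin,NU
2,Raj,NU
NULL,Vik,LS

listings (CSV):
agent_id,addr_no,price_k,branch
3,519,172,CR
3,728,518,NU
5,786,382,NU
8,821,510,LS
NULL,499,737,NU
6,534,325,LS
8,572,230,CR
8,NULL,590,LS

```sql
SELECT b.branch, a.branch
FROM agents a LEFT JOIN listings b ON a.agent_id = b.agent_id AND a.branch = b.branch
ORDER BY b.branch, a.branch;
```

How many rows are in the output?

LEFT JOIN keeps every row from `agents`; unmatched rows get NULL for `listings`'s columns.
Matching on a.agent_id = b.agent_id AND a.branch = b.branch. A NULL in a compared column never satisfies the condition.
- a[0] agent_id=5, branch=LS → no match; kept with NULLs on the b side.
- a[1] agent_id=2, branch=NU → no match; kept with NULLs on the b side.
- a[2] agent_id=2, branch=CR → no match; kept with NULLs on the b side.
- a[3] agent_id=5, branch=NU → 1 match(es) in b → 1 row(s).
- a[4] agent_id=2, branch=NU → no match; kept with NULLs on the b side.
- a[5] agent_id=NULL, branch=LS → no match; kept with NULLs on the b side.
Total: 1 matched + 5 padded = 6 rows.

6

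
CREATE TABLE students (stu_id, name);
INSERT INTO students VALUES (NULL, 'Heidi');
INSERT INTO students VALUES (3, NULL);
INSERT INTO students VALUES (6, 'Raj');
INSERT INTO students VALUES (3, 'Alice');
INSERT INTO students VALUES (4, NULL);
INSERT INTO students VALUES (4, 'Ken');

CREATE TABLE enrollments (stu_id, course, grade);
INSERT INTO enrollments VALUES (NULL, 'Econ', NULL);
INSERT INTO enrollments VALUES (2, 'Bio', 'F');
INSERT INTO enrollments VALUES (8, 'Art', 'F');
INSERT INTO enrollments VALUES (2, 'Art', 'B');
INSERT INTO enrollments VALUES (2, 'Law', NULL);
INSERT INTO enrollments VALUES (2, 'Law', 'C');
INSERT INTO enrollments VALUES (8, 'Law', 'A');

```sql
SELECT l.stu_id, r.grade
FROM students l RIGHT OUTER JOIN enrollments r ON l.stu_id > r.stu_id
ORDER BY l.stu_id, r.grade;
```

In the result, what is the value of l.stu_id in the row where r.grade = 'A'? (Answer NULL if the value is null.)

RIGHT JOIN keeps every row from `enrollments`; unmatched rows get NULL for `students`'s columns.
Matching on l.stu_id > r.stu_id. A NULL in a compared column never satisfies the condition.
Matched pairs: 20; unmatched r rows kept: 3.

NULL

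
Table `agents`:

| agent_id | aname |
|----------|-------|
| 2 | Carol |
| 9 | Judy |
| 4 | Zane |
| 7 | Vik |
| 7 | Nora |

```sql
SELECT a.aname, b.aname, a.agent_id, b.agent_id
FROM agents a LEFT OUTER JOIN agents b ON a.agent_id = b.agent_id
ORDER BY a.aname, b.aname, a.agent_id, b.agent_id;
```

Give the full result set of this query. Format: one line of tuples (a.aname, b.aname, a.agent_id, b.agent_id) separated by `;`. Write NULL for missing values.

(Carol, Carol, 2, 2); (Judy, Judy, 9, 9); (Nora, Nora, 7, 7); (Nora, Vik, 7, 7); (Vik, Nora, 7, 7); (Vik, Vik, 7, 7); (Zane, Zane, 4, 4)

LEFT JOIN keeps every row from `agents a`; unmatched rows get NULL for `agents b`'s columns.
Matching on a.agent_id = b.agent_id.
- a row (agent_id=2): matches 1 b row(s) → 1 output row(s).
- a row (agent_id=9): matches 1 b row(s) → 1 output row(s).
- a row (agent_id=4): matches 1 b row(s) → 1 output row(s).
- a row (agent_id=7): matches 2 b row(s) → 2 output row(s).
- a row (agent_id=7): matches 2 b row(s) → 2 output row(s).
After projecting and ordering:
a.aname | b.aname | a.agent_id | b.agent_id
Carol | Carol | 2 | 2
Judy | Judy | 9 | 9
Nora | Nora | 7 | 7
Nora | Vik | 7 | 7
Vik | Nora | 7 | 7
Vik | Vik | 7 | 7
Zane | Zane | 4 | 4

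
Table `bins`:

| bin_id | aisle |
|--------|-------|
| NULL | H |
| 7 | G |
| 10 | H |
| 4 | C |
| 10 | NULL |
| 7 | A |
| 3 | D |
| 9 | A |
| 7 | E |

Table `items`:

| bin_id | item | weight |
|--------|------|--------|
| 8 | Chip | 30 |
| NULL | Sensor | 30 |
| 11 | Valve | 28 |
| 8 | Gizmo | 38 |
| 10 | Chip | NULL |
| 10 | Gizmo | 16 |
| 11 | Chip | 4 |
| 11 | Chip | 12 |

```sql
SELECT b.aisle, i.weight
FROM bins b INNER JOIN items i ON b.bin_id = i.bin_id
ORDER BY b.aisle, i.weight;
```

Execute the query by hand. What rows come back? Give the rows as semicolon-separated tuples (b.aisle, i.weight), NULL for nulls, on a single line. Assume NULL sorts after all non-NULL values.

(H, 16); (H, NULL); (NULL, 16); (NULL, NULL)

INNER JOIN keeps only pairs where the ON condition holds.
Matching on b.bin_id = i.bin_id. A NULL in a compared column never satisfies the condition.
- b row (bin_id=NULL): no match → dropped.
- b row (bin_id=7): no match → dropped.
- b row (bin_id=10): matches 2 i row(s) → 2 output row(s).
- b row (bin_id=4): no match → dropped.
- b row (bin_id=10): matches 2 i row(s) → 2 output row(s).
- b row (bin_id=7): no match → dropped.
- b row (bin_id=3): no match → dropped.
- b row (bin_id=9): no match → dropped.
- b row (bin_id=7): no match → dropped.
After projecting and ordering:
b.aisle | i.weight
H | 16
H | NULL
NULL | 16
NULL | NULL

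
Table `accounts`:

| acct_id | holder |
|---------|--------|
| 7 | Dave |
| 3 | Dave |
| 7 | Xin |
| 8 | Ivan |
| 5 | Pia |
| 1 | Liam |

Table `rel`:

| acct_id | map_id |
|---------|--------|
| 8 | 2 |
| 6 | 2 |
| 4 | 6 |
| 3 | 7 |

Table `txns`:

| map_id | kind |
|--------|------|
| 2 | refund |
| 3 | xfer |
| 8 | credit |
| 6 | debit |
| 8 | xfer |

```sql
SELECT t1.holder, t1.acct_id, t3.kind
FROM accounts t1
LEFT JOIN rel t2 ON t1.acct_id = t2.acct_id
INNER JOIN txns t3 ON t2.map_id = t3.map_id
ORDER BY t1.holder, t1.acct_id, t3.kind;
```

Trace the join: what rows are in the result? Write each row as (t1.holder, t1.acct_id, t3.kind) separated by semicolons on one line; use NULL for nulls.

Step 1 — t1 LEFT JOIN t2 on acct_id → 6 row(s).
Then INNER JOIN `txns t3` on map_id: keep only rows whose t2.map_id appears in t3.

(Ivan, 8, refund)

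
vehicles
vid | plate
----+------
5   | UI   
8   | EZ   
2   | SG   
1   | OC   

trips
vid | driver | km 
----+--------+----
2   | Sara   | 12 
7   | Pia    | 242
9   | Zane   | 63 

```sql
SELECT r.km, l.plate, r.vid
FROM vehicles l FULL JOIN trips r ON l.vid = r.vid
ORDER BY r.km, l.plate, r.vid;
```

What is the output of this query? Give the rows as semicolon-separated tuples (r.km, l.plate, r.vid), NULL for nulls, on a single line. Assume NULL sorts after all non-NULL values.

(12, SG, 2); (63, NULL, 9); (242, NULL, 7); (NULL, EZ, NULL); (NULL, OC, NULL); (NULL, UI, NULL)

FULL OUTER JOIN keeps every row from both sides; unmatched rows get NULL for the other side's columns.
Matching on l.vid = r.vid.
- l (vid=5) has no partner → padded with NULL.
- l (vid=8) has no partner → padded with NULL.
- l (vid=2) pairs with 1 row(s) of r.
- l (vid=1) has no partner → padded with NULL.
- plus 2 unmatched r row(s), each kept with NULL l columns.
After projecting and ordering:
r.km | l.plate | r.vid
12 | SG | 2
63 | NULL | 9
242 | NULL | 7
NULL | EZ | NULL
NULL | OC | NULL
NULL | UI | NULL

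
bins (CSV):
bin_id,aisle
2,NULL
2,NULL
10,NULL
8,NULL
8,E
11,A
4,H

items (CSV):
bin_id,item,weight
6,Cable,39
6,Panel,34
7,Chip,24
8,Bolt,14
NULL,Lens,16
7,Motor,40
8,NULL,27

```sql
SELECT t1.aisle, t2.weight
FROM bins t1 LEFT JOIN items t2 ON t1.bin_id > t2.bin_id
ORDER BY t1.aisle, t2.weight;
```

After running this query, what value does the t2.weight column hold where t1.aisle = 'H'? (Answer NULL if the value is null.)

NULL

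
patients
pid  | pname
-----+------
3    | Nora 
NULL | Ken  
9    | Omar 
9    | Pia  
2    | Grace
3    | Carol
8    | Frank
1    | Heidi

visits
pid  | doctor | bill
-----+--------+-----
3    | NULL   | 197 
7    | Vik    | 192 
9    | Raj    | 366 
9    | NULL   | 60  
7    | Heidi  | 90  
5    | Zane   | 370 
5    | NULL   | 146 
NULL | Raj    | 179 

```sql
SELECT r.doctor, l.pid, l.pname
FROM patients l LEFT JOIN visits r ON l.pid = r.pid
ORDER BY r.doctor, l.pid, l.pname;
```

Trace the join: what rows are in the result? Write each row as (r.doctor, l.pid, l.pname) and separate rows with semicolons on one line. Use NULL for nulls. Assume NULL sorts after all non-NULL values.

(Raj, 9, Omar); (Raj, 9, Pia); (NULL, 1, Heidi); (NULL, 2, Grace); (NULL, 3, Carol); (NULL, 3, Nora); (NULL, 8, Frank); (NULL, 9, Omar); (NULL, 9, Pia); (NULL, NULL, Ken)

LEFT JOIN keeps every row from `patients`; unmatched rows get NULL for `visits`'s columns.
Matching on l.pid = r.pid. A NULL in a compared column never satisfies the condition.
Matched pairs: 6; unmatched l rows kept: 4.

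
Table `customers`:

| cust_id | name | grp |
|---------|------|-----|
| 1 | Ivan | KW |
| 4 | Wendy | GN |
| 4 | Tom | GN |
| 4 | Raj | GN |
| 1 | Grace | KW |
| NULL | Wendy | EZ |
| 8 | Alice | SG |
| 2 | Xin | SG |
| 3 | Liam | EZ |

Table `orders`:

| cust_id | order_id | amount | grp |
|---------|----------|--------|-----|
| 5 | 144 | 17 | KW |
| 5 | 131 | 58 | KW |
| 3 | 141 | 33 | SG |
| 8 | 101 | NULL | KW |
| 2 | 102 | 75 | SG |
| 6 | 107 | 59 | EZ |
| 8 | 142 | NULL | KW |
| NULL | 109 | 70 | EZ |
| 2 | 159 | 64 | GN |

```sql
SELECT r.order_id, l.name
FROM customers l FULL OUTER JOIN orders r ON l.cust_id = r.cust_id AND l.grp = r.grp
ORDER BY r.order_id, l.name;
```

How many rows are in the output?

17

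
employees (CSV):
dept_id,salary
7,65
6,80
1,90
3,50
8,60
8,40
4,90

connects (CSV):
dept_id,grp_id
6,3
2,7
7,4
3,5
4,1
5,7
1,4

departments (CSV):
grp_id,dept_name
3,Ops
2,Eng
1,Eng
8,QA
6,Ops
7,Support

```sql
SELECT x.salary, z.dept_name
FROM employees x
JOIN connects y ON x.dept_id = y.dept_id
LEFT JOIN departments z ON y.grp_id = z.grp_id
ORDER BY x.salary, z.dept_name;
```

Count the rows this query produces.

Evaluate left to right. First `employees x INNER JOIN connects y` on dept_id: 5 row(s).
Then LEFT JOIN `departments z` on grp_id: each of those 5 rows is kept; rows whose y.grp_id has no match in z get NULL for z's columns.
Result: 5 row(s).

5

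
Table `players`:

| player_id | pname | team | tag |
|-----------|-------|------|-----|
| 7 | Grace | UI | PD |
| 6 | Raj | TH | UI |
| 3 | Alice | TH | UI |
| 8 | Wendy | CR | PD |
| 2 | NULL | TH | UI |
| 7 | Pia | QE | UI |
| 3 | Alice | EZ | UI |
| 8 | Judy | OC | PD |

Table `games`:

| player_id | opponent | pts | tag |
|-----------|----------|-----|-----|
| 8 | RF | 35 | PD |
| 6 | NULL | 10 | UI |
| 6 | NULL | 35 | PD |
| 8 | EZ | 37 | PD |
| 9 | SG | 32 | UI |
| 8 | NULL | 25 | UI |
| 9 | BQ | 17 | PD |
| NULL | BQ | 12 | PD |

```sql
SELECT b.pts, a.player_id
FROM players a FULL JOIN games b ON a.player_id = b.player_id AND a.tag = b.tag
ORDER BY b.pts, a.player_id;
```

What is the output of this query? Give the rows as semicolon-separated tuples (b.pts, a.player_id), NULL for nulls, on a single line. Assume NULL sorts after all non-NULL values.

(10, 6); (12, NULL); (17, NULL); (25, NULL); (32, NULL); (35, 8); (35, 8); (35, NULL); (37, 8); (37, 8); (NULL, 2); (NULL, 3); (NULL, 3); (NULL, 7); (NULL, 7)

FULL OUTER JOIN keeps every row from both sides; unmatched rows get NULL for the other side's columns.
Matching on a.player_id = b.player_id AND a.tag = b.tag. A NULL in a compared column never satisfies the condition.
Matched pairs: 5; unmatched a rows kept: 5; unmatched b rows kept: 5.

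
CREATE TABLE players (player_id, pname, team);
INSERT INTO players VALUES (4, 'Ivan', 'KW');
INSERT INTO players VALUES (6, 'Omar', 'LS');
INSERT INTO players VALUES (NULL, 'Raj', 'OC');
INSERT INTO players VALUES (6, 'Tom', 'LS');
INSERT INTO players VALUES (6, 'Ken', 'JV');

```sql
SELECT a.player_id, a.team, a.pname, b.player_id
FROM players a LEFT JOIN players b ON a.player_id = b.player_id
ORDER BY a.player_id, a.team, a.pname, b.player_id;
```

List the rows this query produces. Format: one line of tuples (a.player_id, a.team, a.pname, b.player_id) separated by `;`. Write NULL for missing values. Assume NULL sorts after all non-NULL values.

(4, KW, Ivan, 4); (6, JV, Ken, 6); (6, JV, Ken, 6); (6, JV, Ken, 6); (6, LS, Omar, 6); (6, LS, Omar, 6); (6, LS, Omar, 6); (6, LS, Tom, 6); (6, LS, Tom, 6); (6, LS, Tom, 6); (NULL, OC, Raj, NULL)

LEFT JOIN keeps every row from `players a`; unmatched rows get NULL for `players b`'s columns.
Matching on a.player_id = b.player_id. A NULL in a compared column never satisfies the condition.
Matched pairs: 10; unmatched a rows kept: 1.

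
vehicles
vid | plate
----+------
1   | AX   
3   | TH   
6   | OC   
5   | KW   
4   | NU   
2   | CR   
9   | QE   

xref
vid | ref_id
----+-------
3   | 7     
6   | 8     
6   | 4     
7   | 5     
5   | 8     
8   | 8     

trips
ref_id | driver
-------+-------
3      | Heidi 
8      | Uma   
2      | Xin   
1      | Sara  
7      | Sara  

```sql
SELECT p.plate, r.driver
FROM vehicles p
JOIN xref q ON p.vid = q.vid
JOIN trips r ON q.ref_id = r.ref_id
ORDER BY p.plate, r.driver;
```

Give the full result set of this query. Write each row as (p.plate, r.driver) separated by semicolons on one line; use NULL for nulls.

(KW, Uma); (OC, Uma); (TH, Sara)

Joins associate left-to-right: vehicles INNER JOIN xref on vid gives 4 intermediate row(s).
Then INNER JOIN `trips r` on ref_id: keep only rows whose q.ref_id appears in r.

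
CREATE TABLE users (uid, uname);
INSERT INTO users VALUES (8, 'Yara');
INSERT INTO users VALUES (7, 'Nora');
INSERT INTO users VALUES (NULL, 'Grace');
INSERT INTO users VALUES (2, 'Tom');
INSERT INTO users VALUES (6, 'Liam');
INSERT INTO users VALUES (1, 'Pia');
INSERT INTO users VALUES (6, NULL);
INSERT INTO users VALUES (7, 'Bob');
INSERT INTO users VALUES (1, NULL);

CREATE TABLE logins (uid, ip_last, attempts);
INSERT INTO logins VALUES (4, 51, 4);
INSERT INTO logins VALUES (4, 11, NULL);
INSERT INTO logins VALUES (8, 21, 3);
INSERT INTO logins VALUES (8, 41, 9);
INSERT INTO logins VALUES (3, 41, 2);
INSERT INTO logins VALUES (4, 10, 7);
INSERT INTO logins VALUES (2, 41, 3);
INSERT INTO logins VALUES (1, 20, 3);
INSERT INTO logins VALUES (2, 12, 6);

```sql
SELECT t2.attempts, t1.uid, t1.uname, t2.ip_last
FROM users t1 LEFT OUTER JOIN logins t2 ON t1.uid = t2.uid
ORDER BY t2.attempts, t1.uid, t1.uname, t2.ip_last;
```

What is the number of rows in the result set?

LEFT JOIN keeps every row from `users`; unmatched rows get NULL for `logins`'s columns.
Matching on t1.uid = t2.uid. A NULL in a compared column never satisfies the condition.
Matched pairs: 6; unmatched t1 rows kept: 5.
Total: 6 matched + 5 padded = 11 rows.

11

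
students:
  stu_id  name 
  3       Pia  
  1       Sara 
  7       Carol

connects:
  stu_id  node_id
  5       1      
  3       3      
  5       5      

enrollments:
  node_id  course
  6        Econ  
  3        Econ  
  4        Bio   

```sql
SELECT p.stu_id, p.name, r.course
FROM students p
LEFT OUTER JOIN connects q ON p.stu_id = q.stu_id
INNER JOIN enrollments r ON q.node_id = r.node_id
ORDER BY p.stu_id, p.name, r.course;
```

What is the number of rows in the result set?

Evaluate left to right. First `students p LEFT JOIN connects q` on stu_id: 3 row(s).
Then INNER JOIN `enrollments r` on node_id: keep only rows whose q.node_id appears in r.
Result: 1 row(s).

1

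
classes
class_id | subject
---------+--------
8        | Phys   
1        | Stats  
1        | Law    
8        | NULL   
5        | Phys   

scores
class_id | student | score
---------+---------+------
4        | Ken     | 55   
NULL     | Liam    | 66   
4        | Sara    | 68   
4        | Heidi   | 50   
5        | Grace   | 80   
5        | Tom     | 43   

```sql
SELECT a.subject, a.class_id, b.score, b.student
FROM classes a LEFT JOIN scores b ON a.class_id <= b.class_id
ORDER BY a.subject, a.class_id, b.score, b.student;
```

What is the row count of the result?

14

LEFT JOIN keeps every row from `classes`; unmatched rows get NULL for `scores`'s columns.
Matching on a.class_id <= b.class_id. A NULL in a compared column never satisfies the condition.
- a row (class_id=8): no match → kept, b columns NULL.
- a row (class_id=1): matches 5 b row(s) → 5 output row(s).
- a row (class_id=1): matches 5 b row(s) → 5 output row(s).
- a row (class_id=8): no match → kept, b columns NULL.
- a row (class_id=5): matches 2 b row(s) → 2 output row(s).
Total: 12 matched + 2 padded = 14 rows.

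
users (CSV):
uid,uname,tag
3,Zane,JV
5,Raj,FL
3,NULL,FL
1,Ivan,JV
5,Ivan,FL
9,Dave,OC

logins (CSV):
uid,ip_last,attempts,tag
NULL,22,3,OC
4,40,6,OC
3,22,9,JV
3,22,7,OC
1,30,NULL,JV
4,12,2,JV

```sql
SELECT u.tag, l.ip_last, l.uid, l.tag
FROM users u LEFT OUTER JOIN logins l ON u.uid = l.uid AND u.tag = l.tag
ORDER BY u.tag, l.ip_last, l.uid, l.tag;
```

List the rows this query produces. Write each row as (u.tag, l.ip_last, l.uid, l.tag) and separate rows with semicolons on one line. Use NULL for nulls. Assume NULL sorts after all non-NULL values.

(FL, NULL, NULL, NULL); (FL, NULL, NULL, NULL); (FL, NULL, NULL, NULL); (JV, 22, 3, JV); (JV, 30, 1, JV); (OC, NULL, NULL, NULL)

LEFT JOIN keeps every row from `users`; unmatched rows get NULL for `logins`'s columns.
Matching on u.uid = l.uid AND u.tag = l.tag. A NULL in a compared column never satisfies the condition.
- u row (uid=3, tag=JV): matches 1 l row(s) → 1 output row(s).
- u row (uid=5, tag=FL): no match → kept, l columns NULL.
- u row (uid=3, tag=FL): no match → kept, l columns NULL.
- u row (uid=1, tag=JV): matches 1 l row(s) → 1 output row(s).
- u row (uid=5, tag=FL): no match → kept, l columns NULL.
- u row (uid=9, tag=OC): no match → kept, l columns NULL.
After projecting and ordering:
u.tag | l.ip_last | l.uid | l.tag
FL | NULL | NULL | NULL
FL | NULL | NULL | NULL
FL | NULL | NULL | NULL
JV | 22 | 3 | JV
JV | 30 | 1 | JV
OC | NULL | NULL | NULL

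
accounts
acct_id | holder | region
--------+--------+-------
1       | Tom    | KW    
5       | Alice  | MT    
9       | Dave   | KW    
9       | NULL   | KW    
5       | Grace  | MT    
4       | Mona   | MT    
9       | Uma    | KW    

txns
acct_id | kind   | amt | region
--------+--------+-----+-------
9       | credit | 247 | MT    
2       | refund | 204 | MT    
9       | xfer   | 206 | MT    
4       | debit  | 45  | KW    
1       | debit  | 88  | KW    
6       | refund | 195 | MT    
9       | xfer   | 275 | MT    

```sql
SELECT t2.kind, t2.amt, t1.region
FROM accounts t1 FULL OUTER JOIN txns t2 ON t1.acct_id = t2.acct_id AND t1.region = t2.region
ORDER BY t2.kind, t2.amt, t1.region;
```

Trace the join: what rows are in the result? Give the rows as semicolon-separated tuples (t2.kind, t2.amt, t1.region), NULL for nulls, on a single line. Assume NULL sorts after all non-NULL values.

(credit, 247, NULL); (debit, 45, NULL); (debit, 88, KW); (refund, 195, NULL); (refund, 204, NULL); (xfer, 206, NULL); (xfer, 275, NULL); (NULL, NULL, KW); (NULL, NULL, KW); (NULL, NULL, KW); (NULL, NULL, MT); (NULL, NULL, MT); (NULL, NULL, MT)

FULL OUTER JOIN keeps every row from both sides; unmatched rows get NULL for the other side's columns.
Matching on t1.acct_id = t2.acct_id AND t1.region = t2.region.
- t1 row (acct_id=1, region=KW): matches 1 t2 row(s) → 1 output row(s).
- t1 row (acct_id=5, region=MT): no match → kept, t2 columns NULL.
- t1 row (acct_id=9, region=KW): no match → kept, t2 columns NULL.
- t1 row (acct_id=9, region=KW): no match → kept, t2 columns NULL.
- t1 row (acct_id=5, region=MT): no match → kept, t2 columns NULL.
- t1 row (acct_id=4, region=MT): no match → kept, t2 columns NULL.
- t1 row (acct_id=9, region=KW): no match → kept, t2 columns NULL.
- 6 row(s) from t2 found no t1 partner → padded with NULL.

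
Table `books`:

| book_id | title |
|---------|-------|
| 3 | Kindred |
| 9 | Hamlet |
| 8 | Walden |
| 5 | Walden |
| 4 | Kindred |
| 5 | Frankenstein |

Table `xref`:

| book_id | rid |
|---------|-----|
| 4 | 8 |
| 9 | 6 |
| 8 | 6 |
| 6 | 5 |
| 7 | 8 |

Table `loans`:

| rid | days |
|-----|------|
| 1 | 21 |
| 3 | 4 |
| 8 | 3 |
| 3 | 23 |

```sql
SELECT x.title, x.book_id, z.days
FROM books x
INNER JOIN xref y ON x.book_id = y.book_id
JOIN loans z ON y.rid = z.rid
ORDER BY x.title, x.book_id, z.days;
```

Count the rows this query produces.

Joins associate left-to-right: books INNER JOIN xref on book_id gives 3 intermediate row(s).
Then INNER JOIN `loans z` on rid: keep only rows whose y.rid appears in z.
Result: 1 row(s).

1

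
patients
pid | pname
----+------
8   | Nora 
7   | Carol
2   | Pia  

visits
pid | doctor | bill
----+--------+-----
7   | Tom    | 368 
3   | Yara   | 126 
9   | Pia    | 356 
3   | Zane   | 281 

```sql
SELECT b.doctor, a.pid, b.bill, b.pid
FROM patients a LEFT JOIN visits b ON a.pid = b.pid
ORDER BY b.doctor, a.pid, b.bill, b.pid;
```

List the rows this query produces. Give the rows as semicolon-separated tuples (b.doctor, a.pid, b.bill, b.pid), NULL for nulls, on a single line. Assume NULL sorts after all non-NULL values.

(Tom, 7, 368, 7); (NULL, 2, NULL, NULL); (NULL, 8, NULL, NULL)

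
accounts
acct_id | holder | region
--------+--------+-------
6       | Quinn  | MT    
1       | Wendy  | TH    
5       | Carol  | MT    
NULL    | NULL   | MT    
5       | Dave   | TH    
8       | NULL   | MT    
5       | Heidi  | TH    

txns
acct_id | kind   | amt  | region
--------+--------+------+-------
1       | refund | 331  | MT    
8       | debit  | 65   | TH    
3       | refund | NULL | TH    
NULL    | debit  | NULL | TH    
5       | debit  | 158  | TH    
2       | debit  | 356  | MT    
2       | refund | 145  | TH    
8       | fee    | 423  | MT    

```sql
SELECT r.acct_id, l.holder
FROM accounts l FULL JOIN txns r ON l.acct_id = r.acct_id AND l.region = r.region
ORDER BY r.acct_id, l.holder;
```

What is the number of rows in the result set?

FULL OUTER JOIN keeps every row from both sides; unmatched rows get NULL for the other side's columns.
Matching on l.acct_id = r.acct_id AND l.region = r.region. A NULL in a compared column never satisfies the condition.
- acct_id=6, region=MT: no r row matches, row kept with r columns NULL.
- acct_id=1, region=TH: no r row matches, row kept with r columns NULL.
- acct_id=5, region=MT: no r row matches, row kept with r columns NULL.
- acct_id=NULL, region=MT: no r row matches, row kept with r columns NULL.
- acct_id=5, region=TH: 1 matching r row(s), so 1 row(s) emitted.
- acct_id=8, region=MT: 1 matching r row(s), so 1 row(s) emitted.
- acct_id=5, region=TH: 1 matching r row(s), so 1 row(s) emitted.
- 6 r row(s) had no l match → kept, l columns NULL.
Total: 3 matched + 10 padded = 13 rows.

13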